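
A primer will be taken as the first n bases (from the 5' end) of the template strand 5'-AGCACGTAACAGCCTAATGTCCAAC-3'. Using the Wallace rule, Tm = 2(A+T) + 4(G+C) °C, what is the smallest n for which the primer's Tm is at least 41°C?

First 13 bases: AGCACGTAACAGC → Tm = 40°C (< 41°C)
First 14 bases: AGCACGTAACAGCC → Tm = 44°C (≥ 41°C)
Each additional base adds 2°C (A/T) or 4°C (G/C), so Tm is non-decreasing in n; n = 14 is the first length to reach 41°C.

n = 14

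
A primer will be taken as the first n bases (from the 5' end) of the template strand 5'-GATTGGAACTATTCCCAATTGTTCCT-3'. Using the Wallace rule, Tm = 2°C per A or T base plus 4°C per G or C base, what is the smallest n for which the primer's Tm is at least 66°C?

First 23 bases: GATTGGAACTATTCCCAATTGTT → Tm = 62°C (< 66°C)
First 24 bases: GATTGGAACTATTCCCAATTGTTC → Tm = 66°C (≥ 66°C)
Since every base adds ≥2°C, Tm only increases with n, so the threshold is first crossed at n = 24.

n = 24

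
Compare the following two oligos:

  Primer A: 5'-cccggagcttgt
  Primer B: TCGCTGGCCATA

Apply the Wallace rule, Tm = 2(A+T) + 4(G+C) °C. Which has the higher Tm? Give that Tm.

Primer A: A+T=4, G+C=8 → Tm = 2(4)+4(8) = 40°C
Primer B: A+T=5, G+C=7 → Tm = 2(5)+4(7) = 38°C
40°C vs 38°C → primer A is higher.

Primer A, 40°C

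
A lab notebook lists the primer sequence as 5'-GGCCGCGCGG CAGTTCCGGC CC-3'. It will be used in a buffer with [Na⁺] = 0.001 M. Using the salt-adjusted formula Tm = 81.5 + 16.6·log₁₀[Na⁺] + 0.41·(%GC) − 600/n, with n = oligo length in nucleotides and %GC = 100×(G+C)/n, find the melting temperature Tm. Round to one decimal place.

Length n = 22. Base counts: C=10, A=1, T=2, G=9
G+C = 19, so %GC = 19/22 × 100 = 86.364%
Salt term: 16.6 × (-3) = -49.8
GC term: 0.41 × 86.364 = 35.409; length term: −600/22 = −27.273
Tm = 81.5 + (-49.8) + 35.409 − 27.273 = 39.836 → 39.8°C

39.8°C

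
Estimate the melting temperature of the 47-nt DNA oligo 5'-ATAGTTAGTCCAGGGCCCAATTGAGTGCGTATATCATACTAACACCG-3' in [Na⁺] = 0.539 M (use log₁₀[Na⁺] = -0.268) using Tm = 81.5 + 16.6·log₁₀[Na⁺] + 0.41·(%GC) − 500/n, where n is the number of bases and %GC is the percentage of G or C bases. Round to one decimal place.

Length n = 47. Base counts: C=11, T=12, G=10, A=14
G+C = 21, so %GC = 21/47 × 100 = 44.681%
Salt term: 16.6 × (-0.268) = -4.449
GC term: 0.41 × 44.681 = 18.319; length term: −500/47 = −10.638
Tm = 81.5 + (-4.449) + 18.319 − 10.638 = 84.732 → 84.7°C

84.7°C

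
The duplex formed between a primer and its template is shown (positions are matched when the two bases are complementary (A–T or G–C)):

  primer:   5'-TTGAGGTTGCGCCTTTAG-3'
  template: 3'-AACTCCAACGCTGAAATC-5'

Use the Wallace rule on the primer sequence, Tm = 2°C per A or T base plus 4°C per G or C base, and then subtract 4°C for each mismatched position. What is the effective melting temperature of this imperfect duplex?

Primer base counts: A=2, T=7, G=6, C=3 → A+T=9, G+C=9
Perfect-match Tm = 2(9) + 4(9) = 18 + 36 = 54°C
Mismatches (positions where the bases are not complementary): 1 (at position 12)
Effective Tm = 54 − 1×4 = 54 − 4 = 50°C

50°C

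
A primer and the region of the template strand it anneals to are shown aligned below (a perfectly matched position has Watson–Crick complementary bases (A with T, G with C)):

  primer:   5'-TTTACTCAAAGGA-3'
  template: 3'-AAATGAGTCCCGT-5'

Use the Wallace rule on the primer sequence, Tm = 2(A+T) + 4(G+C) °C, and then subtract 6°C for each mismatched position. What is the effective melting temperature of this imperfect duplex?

Primer base counts: A=5, T=4, G=2, C=2 → A+T=9, G+C=4
Perfect-match Tm = 2(9) + 4(4) = 18 + 16 = 34°C
Mismatches (positions where the bases are not complementary): 3 (at positions 9, 10, 12)
Effective Tm = 34 − 3×6 = 34 − 18 = 16°C

16°C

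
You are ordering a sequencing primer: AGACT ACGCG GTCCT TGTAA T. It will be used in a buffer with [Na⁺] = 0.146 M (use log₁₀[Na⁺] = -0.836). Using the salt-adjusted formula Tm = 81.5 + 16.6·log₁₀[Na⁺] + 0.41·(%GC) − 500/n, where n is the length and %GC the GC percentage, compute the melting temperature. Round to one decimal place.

63.3°C

Length n = 21. Counting bases: T=6, G=5, A=5, C=5
G+C = 10, so %GC = 10/21 × 100 = 47.619%
Salt term: 16.6 × (-0.836) = -13.878
GC term: 0.41 × 47.619 = 19.524; length term: −500/21 = −23.81
Tm = 81.5 + (-13.878) + 19.524 − 23.81 = 63.336 → 63.3°C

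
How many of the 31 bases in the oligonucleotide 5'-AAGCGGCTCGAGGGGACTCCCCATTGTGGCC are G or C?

T=5, G=11, A=5, C=10
G+C = 11 + 10 = 21

21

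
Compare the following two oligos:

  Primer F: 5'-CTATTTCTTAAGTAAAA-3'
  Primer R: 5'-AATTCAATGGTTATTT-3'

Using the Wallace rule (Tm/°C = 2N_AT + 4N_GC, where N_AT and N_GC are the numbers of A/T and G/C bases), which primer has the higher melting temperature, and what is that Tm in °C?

Primer F, 40°C

Primer F: A+T=14, G+C=3 → Tm = 2(14)+4(3) = 40°C
Primer R: A+T=13, G+C=3 → Tm = 2(13)+4(3) = 38°C
40°C vs 38°C → primer F is higher.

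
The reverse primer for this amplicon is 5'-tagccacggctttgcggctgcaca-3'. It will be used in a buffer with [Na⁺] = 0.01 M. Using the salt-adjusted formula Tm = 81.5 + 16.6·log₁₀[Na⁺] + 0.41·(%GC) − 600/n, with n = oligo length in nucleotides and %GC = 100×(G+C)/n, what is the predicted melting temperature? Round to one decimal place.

Length n = 24. Counting bases: T=5, G=7, A=4, C=8
G+C = 15, so %GC = 15/24 × 100 = 62.5%
Salt term: 16.6 × (-2) = -33.2
GC term: 0.41 × 62.5 = 25.625; length term: −600/24 = −25
Tm = 81.5 + (-33.2) + 25.625 − 25 = 48.925 → 48.9°C

48.9°C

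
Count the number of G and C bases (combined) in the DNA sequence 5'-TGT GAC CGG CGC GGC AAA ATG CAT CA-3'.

15

Counting bases: G=8, T=4, A=7, C=7
Total G or C: 8 + 7 = 15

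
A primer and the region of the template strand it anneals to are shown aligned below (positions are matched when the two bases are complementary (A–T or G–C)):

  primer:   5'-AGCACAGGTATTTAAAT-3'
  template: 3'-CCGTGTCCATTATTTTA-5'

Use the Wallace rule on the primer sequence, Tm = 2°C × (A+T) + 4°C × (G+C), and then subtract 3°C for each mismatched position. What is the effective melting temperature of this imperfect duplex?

Primer base counts: A=7, T=5, G=3, C=2 → A+T=12, G+C=5
Perfect-match Tm = 2(12) + 4(5) = 24 + 20 = 44°C
Mismatches (positions where the bases are not complementary): 3 (at positions 1, 11, 13)
Effective Tm = 44 − 3×3 = 44 − 9 = 35°C

35°C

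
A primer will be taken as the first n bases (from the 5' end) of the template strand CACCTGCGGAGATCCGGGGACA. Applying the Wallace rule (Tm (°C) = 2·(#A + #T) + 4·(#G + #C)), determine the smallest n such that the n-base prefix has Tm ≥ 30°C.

First 8 bases: CACCTGCG → Tm = 28°C (< 30°C)
First 9 bases: CACCTGCGG → Tm = 32°C (≥ 30°C)
Since every base adds ≥2°C, Tm only increases with n, so the threshold is first crossed at n = 9.

n = 9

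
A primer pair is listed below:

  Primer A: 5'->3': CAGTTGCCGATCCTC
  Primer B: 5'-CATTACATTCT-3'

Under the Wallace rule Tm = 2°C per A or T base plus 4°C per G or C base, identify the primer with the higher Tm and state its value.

Primer A, 48°C

Primer A: A+T=6, G+C=9 → Tm = 2(6)+4(9) = 48°C
Primer B: A+T=8, G+C=3 → Tm = 2(8)+4(3) = 28°C
48°C vs 28°C → primer A is higher.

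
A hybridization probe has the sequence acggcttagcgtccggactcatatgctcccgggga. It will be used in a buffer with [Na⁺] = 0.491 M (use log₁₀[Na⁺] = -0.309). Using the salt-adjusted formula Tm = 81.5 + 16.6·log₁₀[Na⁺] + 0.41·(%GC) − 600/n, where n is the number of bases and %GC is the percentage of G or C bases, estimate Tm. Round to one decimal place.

85.0°C

Length n = 35. Scanning the sequence gives G=11, A=6, T=7, C=11.
G+C = 22, so %GC = 22/35 × 100 = 62.857%
Salt term: 16.6 × (-0.309) = -5.129
GC term: 0.41 × 62.857 = 25.771; length term: −600/35 = −17.143
Tm = 81.5 + (-5.129) + 25.771 − 17.143 = 84.999 → 85.0°C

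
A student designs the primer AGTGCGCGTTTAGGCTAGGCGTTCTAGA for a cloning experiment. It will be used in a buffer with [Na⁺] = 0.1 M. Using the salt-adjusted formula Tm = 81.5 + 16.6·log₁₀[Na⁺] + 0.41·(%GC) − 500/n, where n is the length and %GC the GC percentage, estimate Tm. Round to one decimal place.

Length n = 28. Counting bases: A=5, T=8, C=5, G=10
G+C = 15, so %GC = 15/28 × 100 = 53.571%
Salt term: 16.6 × (-1) = -16.6
GC term: 0.41 × 53.571 = 21.964; length term: −500/28 = −17.857
Tm = 81.5 + (-16.6) + 21.964 − 17.857 = 69.007 → 69.0°C

69.0°C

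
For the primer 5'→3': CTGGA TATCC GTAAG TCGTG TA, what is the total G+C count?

10

Counting bases: G=6, A=5, C=4, T=7
Total G or C: 6 + 4 = 10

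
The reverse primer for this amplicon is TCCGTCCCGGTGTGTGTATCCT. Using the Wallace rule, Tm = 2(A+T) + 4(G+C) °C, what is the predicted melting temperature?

Base counts: T=8, A=1, C=7, G=6
AT pairs contribute 9, GC pairs contribute 13.
Tm = 2×9 + 4×13 = 70°C

70°C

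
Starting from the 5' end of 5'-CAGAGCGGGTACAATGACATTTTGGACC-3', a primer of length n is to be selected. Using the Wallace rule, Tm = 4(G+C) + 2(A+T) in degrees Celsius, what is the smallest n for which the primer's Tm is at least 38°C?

n = 12

First 11 bases: CAGAGCGGGTA → Tm = 36°C (< 38°C)
First 12 bases: CAGAGCGGGTAC → Tm = 40°C (≥ 38°C)
Since every base adds ≥2°C, Tm only increases with n, so the threshold is first crossed at n = 12.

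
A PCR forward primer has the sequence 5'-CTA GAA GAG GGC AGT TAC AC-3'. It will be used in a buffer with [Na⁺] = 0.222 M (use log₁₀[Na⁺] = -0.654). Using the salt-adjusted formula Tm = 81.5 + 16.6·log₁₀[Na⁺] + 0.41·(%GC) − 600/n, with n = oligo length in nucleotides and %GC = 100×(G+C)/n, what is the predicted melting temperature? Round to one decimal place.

Length n = 20. Counting bases: T=3, G=6, C=4, A=7
G+C = 10, so %GC = 10/20 × 100 = 50%
Salt term: 16.6 × (-0.654) = -10.856
GC term: 0.41 × 50 = 20.5; length term: −600/20 = −30
Tm = 81.5 + (-10.856) + 20.5 − 30 = 61.144 → 61.1°C

61.1°C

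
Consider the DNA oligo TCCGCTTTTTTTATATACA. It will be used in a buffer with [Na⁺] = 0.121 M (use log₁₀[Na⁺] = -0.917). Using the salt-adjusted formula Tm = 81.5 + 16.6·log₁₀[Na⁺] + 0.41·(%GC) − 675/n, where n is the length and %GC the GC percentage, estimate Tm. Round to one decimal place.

41.5°C

Length n = 19. Base counts: G=1, C=4, A=4, T=10
G+C = 5, so %GC = 5/19 × 100 = 26.316%
Salt term: 16.6 × (-0.917) = -15.222
GC term: 0.41 × 26.316 = 10.79; length term: −675/19 = −35.526
Tm = 81.5 + (-15.222) + 10.79 − 35.526 = 41.542 → 41.5°C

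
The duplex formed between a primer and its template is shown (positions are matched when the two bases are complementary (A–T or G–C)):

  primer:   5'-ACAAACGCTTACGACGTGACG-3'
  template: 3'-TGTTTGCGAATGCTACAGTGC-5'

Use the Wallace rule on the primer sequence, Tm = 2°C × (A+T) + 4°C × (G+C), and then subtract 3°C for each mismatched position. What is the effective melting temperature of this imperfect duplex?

58°C

Primer base counts: A=7, T=3, G=5, C=6 → A+T=10, G+C=11
Perfect-match Tm = 2(10) + 4(11) = 20 + 44 = 64°C
Mismatches (positions where the bases are not complementary): 2 (at positions 15, 18)
Effective Tm = 64 − 2×3 = 64 − 6 = 58°C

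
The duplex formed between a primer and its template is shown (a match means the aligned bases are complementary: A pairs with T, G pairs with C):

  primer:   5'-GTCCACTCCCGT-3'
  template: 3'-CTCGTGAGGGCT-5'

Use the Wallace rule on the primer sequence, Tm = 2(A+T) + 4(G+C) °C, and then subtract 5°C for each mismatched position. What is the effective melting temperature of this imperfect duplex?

25°C

Primer base counts: A=1, T=3, G=2, C=6 → A+T=4, G+C=8
Perfect-match Tm = 2(4) + 4(8) = 8 + 32 = 40°C
Mismatches (positions where the bases are not complementary): 3 (at positions 2, 3, 12)
Effective Tm = 40 − 3×5 = 40 − 15 = 25°C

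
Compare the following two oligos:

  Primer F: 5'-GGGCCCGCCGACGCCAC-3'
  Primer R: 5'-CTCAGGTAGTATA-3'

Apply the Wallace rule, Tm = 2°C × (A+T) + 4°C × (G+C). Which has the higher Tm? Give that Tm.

Primer F, 64°C

Primer F: A+T=2, G+C=15 → Tm = 2(2)+4(15) = 64°C
Primer R: A+T=8, G+C=5 → Tm = 2(8)+4(5) = 36°C
64°C vs 36°C → primer F is higher.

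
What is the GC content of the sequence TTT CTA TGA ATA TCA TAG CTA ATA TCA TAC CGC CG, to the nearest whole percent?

Base counts: C=8, A=11, G=4, T=12
G+C = 4 + 8 = 12 out of 35 bases
%GC = 12/35 × 100 = 34.29% ≈ 34%

34%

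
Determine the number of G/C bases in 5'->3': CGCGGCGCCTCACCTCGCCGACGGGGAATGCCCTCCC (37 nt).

Counting bases: G=11, T=4, C=18, A=4
Total G or C: 11 + 18 = 29

29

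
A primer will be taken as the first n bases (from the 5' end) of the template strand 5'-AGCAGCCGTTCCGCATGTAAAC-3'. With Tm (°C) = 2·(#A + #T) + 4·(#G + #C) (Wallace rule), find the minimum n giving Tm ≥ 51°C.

n = 16

First 15 bases: AGCAGCCGTTCCGCA → Tm = 50°C (< 51°C)
First 16 bases: AGCAGCCGTTCCGCAT → Tm = 52°C (≥ 51°C)
Since every base adds ≥2°C, Tm only increases with n, so the threshold is first crossed at n = 16.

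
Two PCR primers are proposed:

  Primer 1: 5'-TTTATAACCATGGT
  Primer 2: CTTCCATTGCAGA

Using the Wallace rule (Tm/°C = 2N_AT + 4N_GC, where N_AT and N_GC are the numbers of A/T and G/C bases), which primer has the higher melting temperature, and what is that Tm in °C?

Primer 1: A+T=10, G+C=4 → Tm = 2(10)+4(4) = 36°C
Primer 2: A+T=7, G+C=6 → Tm = 2(7)+4(6) = 38°C
36°C vs 38°C → primer 2 is higher.

Primer 2, 38°C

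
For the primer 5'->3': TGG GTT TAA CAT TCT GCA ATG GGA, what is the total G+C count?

A=6, T=8, C=3, G=7
G+C = 7 + 3 = 10

10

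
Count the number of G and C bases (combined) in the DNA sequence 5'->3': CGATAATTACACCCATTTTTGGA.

Base counts: C=5, A=7, T=8, G=3
Total G or C: 3 + 5 = 8

8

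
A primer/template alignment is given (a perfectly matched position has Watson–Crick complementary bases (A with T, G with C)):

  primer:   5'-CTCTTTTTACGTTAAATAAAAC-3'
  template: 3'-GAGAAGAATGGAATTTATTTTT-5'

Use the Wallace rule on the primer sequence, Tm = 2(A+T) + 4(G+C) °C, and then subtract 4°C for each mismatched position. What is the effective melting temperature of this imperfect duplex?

Primer base counts: A=8, T=9, G=1, C=4 → A+T=17, G+C=5
Perfect-match Tm = 2(17) + 4(5) = 34 + 20 = 54°C
Mismatches (positions where the bases are not complementary): 3 (at positions 6, 11, 22)
Effective Tm = 54 − 3×4 = 54 − 12 = 42°C

42°C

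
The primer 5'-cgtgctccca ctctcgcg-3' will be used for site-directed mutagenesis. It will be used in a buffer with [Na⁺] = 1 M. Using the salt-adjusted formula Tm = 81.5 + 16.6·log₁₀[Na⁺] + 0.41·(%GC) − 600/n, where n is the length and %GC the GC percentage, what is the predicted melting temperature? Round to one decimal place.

Length n = 18. Scanning the sequence gives A=1, C=9, T=4, G=4.
G+C = 13, so %GC = 13/18 × 100 = 72.222%
Salt term: 16.6 × (0) = 0
GC term: 0.41 × 72.222 = 29.611; length term: −600/18 = −33.333
Tm = 81.5 + (0) + 29.611 − 33.333 = 77.778 → 77.8°C

77.8°C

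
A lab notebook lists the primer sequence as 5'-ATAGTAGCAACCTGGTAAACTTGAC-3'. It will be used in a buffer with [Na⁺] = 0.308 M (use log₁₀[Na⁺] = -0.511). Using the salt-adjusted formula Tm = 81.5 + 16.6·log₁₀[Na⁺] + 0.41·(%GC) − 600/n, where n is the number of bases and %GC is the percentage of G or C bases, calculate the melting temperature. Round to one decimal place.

Length n = 25. Counting bases: T=6, C=5, A=9, G=5
G+C = 10, so %GC = 10/25 × 100 = 40%
Salt term: 16.6 × (-0.511) = -8.483
GC term: 0.41 × 40 = 16.4; length term: −600/25 = −24
Tm = 81.5 + (-8.483) + 16.4 − 24 = 65.417 → 65.4°C

65.4°C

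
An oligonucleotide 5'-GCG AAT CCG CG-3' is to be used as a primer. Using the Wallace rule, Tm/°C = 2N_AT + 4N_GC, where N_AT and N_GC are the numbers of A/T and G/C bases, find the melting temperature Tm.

38°C

Base counts: T=1, A=2, C=4, G=4
A+T = 3, G+C = 8
Tm = 4·8 + 2·3 = 32 + 6 = 38°C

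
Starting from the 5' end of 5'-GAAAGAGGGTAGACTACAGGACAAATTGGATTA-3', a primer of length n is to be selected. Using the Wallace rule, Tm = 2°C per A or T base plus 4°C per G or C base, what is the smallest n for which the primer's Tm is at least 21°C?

First 7 bases: GAAAGAG → Tm = 20°C (< 21°C)
First 8 bases: GAAAGAGG → Tm = 24°C (≥ 21°C)
Each additional base adds 2°C (A/T) or 4°C (G/C), so Tm is non-decreasing in n; n = 8 is the first length to reach 21°C.

n = 8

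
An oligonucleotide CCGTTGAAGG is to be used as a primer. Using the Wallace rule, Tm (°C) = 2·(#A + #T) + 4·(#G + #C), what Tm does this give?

Base counts: C=2, A=2, G=4, T=2
AT pairs contribute 4, GC pairs contribute 6.
Tm = 2(4) + 4(6) = 8 + 24 = 32°C

32°C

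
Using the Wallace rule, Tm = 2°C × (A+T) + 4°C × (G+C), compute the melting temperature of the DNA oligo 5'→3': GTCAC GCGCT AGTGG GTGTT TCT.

Scanning the sequence gives T=8, C=5, G=8, A=2.
A+T = 10, G+C = 13
Tm = 2×10 + 4×13 = 72°C

72°C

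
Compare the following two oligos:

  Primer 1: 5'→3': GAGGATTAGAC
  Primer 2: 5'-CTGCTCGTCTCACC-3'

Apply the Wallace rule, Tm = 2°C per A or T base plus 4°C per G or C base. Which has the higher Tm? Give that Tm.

Primer 1: A+T=6, G+C=5 → Tm = 2(6)+4(5) = 32°C
Primer 2: A+T=5, G+C=9 → Tm = 2(5)+4(9) = 46°C
32°C vs 46°C → primer 2 is higher.

Primer 2, 46°C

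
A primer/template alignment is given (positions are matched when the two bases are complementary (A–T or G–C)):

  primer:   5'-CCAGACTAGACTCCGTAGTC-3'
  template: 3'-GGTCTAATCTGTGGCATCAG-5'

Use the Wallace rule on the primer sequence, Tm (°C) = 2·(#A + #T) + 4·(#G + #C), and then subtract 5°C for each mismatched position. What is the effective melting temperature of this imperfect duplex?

Primer base counts: A=5, T=4, G=4, C=7 → A+T=9, G+C=11
Perfect-match Tm = 2(9) + 4(11) = 18 + 44 = 62°C
Mismatches (positions where the bases are not complementary): 2 (at positions 6, 12)
Effective Tm = 62 − 2×5 = 62 − 10 = 52°C

52°C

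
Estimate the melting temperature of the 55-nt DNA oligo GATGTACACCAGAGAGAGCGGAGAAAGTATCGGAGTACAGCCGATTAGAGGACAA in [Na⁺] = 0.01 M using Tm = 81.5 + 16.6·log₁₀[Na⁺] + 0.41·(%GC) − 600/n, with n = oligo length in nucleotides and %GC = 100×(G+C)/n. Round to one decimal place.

Length n = 55. A=21, C=9, T=7, G=18
G+C = 27, so %GC = 27/55 × 100 = 49.091%
Salt term: 16.6 × (-2) = -33.2
GC term: 0.41 × 49.091 = 20.127; length term: −600/55 = −10.909
Tm = 81.5 + (-33.2) + 20.127 − 10.909 = 57.518 → 57.5°C

57.5°C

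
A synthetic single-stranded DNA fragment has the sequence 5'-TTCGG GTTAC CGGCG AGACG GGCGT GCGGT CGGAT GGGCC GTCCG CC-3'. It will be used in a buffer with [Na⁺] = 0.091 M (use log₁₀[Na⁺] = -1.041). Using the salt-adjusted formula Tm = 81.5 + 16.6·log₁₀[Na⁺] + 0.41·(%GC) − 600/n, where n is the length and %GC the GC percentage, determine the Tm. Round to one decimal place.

Length n = 47. T=8, A=4, C=14, G=21
G+C = 35, so %GC = 35/47 × 100 = 74.468%
Salt term: 16.6 × (-1.041) = -17.281
GC term: 0.41 × 74.468 = 30.532; length term: −600/47 = −12.766
Tm = 81.5 + (-17.281) + 30.532 − 12.766 = 81.985 → 82.0°C

82.0°C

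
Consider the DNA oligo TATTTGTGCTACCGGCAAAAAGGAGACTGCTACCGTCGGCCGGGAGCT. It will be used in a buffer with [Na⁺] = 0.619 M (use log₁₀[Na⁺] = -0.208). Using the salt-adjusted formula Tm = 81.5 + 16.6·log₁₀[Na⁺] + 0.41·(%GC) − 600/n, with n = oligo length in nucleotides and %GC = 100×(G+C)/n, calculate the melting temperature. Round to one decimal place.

Length n = 48. G=15, C=12, T=10, A=11
G+C = 27, so %GC = 27/48 × 100 = 56.25%
Salt term: 16.6 × (-0.208) = -3.453
GC term: 0.41 × 56.25 = 23.062; length term: −600/48 = −12.5
Tm = 81.5 + (-3.453) + 23.062 − 12.5 = 88.609 → 88.6°C

88.6°C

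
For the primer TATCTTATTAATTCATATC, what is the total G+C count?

3

C=3, A=6, T=10, G=0
G+C = 0 + 3 = 3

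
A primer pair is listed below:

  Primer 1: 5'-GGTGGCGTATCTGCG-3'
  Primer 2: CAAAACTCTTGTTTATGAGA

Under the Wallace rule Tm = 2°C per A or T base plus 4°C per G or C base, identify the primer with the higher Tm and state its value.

Primer 2, 52°C

Primer 1: A+T=5, G+C=10 → Tm = 2(5)+4(10) = 50°C
Primer 2: A+T=14, G+C=6 → Tm = 2(14)+4(6) = 52°C
50°C vs 52°C → primer 2 is higher.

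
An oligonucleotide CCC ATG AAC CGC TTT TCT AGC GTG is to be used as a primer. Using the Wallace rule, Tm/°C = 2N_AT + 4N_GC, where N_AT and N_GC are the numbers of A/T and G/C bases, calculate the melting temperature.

74°C

Counting bases: A=4, G=5, T=7, C=8
A+T = 11, G+C = 13
Tm = 2(11) + 4(13) = 22 + 52 = 74°C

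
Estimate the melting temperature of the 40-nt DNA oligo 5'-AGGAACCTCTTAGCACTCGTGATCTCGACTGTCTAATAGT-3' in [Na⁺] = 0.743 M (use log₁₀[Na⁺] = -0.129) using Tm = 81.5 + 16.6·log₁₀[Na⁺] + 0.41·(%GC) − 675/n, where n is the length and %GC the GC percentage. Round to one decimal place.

80.9°C

Length n = 40. Counting bases: T=12, A=10, G=8, C=10
G+C = 18, so %GC = 18/40 × 100 = 45%
Salt term: 16.6 × (-0.129) = -2.141
GC term: 0.41 × 45 = 18.45; length term: −675/40 = −16.875
Tm = 81.5 + (-2.141) + 18.45 − 16.875 = 80.934 → 80.9°C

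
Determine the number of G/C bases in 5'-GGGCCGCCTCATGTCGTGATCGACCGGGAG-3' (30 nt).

Scanning the sequence gives T=5, A=4, G=12, C=9.
G+C = 12 + 9 = 21

21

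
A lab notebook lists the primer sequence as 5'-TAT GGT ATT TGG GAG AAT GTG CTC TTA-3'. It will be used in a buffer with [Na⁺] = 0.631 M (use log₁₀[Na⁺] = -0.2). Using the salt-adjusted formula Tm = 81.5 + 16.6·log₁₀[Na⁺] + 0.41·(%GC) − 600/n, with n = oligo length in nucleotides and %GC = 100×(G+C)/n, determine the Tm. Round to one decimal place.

Length n = 27. Scanning the sequence gives C=2, A=6, T=11, G=8.
G+C = 10, so %GC = 10/27 × 100 = 37.037%
Salt term: 16.6 × (-0.2) = -3.32
GC term: 0.41 × 37.037 = 15.185; length term: −600/27 = −22.222
Tm = 81.5 + (-3.32) + 15.185 − 22.222 = 71.143 → 71.1°C

71.1°C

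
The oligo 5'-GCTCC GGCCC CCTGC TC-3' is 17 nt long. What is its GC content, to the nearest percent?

Base counts: C=10, A=0, G=4, T=3
G+C = 4 + 10 = 14 out of 17 bases
%GC = 14/17 × 100 = 82.35% ≈ 82%

82%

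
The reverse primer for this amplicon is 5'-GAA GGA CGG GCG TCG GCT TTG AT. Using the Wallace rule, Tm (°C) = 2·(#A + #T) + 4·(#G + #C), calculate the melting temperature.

Scanning the sequence gives C=4, G=10, A=4, T=5.
So N_AT = 9 and N_GC = 14.
Tm = 2(9) + 4(14) = 18 + 56 = 74°C

74°C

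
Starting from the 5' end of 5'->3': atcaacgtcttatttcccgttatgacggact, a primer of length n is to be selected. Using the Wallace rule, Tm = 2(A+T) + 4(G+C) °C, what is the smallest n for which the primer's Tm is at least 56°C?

n = 20

First 19 bases: ATCAACGTCTTATTTCCCG → Tm = 54°C (< 56°C)
First 20 bases: ATCAACGTCTTATTTCCCGT → Tm = 56°C (≥ 56°C)
Since every base adds ≥2°C, Tm only increases with n, so the threshold is first crossed at n = 20.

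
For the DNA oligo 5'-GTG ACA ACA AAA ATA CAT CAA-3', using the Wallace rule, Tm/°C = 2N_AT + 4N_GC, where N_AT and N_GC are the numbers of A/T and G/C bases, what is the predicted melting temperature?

54°C

Scanning the sequence gives C=4, T=3, A=12, G=2.
So N_AT = 15 and N_GC = 6.
Tm = 2(15) + 4(6) = 30 + 24 = 54°C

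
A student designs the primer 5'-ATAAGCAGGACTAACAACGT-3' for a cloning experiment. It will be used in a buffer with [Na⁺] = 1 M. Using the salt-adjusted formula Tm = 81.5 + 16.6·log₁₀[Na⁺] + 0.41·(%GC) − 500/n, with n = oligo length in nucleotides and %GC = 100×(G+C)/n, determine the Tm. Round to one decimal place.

Length n = 20. Scanning the sequence gives G=4, A=9, C=4, T=3.
G+C = 8, so %GC = 8/20 × 100 = 40%
Salt term: 16.6 × (0) = 0
GC term: 0.41 × 40 = 16.4; length term: −500/20 = −25
Tm = 81.5 + (0) + 16.4 − 25 = 72.9 → 72.9°C

72.9°C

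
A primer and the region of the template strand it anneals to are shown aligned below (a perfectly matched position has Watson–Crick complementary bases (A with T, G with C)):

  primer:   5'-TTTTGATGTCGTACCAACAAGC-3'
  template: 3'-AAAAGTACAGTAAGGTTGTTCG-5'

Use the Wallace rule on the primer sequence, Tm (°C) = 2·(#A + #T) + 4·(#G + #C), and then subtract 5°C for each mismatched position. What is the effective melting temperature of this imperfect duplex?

Primer base counts: A=6, T=7, G=4, C=5 → A+T=13, G+C=9
Perfect-match Tm = 2(13) + 4(9) = 26 + 36 = 62°C
Mismatches (positions where the bases are not complementary): 3 (at positions 5, 11, 13)
Effective Tm = 62 − 3×5 = 62 − 15 = 47°C

47°C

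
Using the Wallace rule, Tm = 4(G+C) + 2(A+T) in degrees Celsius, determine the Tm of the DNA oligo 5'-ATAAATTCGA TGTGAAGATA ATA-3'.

Base counts: A=11, C=1, T=7, G=4
AT pairs contribute 18, GC pairs contribute 5.
Tm = 4·5 + 2·18 = 20 + 36 = 56°C

56°C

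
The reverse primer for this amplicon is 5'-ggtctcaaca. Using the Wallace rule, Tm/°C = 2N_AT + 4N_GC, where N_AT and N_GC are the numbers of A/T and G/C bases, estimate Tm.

30°C

Scanning the sequence gives G=2, C=3, T=2, A=3.
AT pairs contribute 5, GC pairs contribute 5.
Tm = 2(5) + 4(5) = 10 + 20 = 30°C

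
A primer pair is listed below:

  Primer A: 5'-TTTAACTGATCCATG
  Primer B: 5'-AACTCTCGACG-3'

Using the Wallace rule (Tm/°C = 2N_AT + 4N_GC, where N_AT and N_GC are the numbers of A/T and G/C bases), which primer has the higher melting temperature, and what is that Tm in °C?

Primer A, 40°C

Primer A: A+T=10, G+C=5 → Tm = 2(10)+4(5) = 40°C
Primer B: A+T=5, G+C=6 → Tm = 2(5)+4(6) = 34°C
40°C vs 34°C → primer A is higher.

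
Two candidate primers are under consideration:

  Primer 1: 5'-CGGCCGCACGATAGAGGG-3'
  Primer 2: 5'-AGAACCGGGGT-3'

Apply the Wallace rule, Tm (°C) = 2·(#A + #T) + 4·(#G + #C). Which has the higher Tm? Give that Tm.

Primer 1: A+T=5, G+C=13 → Tm = 2(5)+4(13) = 62°C
Primer 2: A+T=4, G+C=7 → Tm = 2(4)+4(7) = 36°C
62°C vs 36°C → primer 1 is higher.

Primer 1, 62°C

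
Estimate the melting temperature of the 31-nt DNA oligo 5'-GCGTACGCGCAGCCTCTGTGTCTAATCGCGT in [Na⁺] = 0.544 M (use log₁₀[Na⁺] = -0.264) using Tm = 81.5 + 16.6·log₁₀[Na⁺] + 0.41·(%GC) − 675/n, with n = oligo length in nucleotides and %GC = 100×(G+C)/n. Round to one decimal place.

80.5°C

Length n = 31. Counting bases: G=9, C=10, T=8, A=4
G+C = 19, so %GC = 19/31 × 100 = 61.29%
Salt term: 16.6 × (-0.264) = -4.382
GC term: 0.41 × 61.29 = 25.129; length term: −675/31 = −21.774
Tm = 81.5 + (-4.382) + 25.129 − 21.774 = 80.473 → 80.5°C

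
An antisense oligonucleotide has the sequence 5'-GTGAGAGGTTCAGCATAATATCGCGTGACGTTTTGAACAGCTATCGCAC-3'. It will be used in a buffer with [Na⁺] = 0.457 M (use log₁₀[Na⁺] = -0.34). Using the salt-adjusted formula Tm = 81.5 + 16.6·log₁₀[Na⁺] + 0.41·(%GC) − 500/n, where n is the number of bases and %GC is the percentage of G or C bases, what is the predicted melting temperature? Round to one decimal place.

84.9°C

Length n = 49. Base counts: G=13, T=13, C=10, A=13
G+C = 23, so %GC = 23/49 × 100 = 46.939%
Salt term: 16.6 × (-0.34) = -5.644
GC term: 0.41 × 46.939 = 19.245; length term: −500/49 = −10.204
Tm = 81.5 + (-5.644) + 19.245 − 10.204 = 84.897 → 84.9°C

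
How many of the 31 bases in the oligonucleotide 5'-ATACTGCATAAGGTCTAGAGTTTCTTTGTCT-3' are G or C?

11

Counting bases: C=5, G=6, A=7, T=13
Total G or C: 6 + 5 = 11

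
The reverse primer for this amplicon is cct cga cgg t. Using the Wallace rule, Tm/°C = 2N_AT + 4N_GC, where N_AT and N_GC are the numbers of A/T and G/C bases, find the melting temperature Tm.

34°C

Base counts: C=4, A=1, G=3, T=2
AT pairs contribute 3, GC pairs contribute 7.
Tm = 4·7 + 2·3 = 28 + 6 = 34°C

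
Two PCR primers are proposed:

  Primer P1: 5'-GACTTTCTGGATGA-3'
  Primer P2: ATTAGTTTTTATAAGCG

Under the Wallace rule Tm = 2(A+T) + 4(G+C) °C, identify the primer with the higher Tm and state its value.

Primer P1: A+T=8, G+C=6 → Tm = 2(8)+4(6) = 40°C
Primer P2: A+T=13, G+C=4 → Tm = 2(13)+4(4) = 42°C
40°C vs 42°C → primer P2 is higher.

Primer P2, 42°C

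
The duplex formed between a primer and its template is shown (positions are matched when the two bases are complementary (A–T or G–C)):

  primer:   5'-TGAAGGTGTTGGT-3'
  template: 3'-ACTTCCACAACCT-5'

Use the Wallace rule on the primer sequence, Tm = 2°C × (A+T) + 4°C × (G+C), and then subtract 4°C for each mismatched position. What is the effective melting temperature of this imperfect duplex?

34°C

Primer base counts: A=2, T=5, G=6, C=0 → A+T=7, G+C=6
Perfect-match Tm = 2(7) + 4(6) = 14 + 24 = 38°C
Mismatches (positions where the bases are not complementary): 1 (at position 13)
Effective Tm = 38 − 1×4 = 38 − 4 = 34°C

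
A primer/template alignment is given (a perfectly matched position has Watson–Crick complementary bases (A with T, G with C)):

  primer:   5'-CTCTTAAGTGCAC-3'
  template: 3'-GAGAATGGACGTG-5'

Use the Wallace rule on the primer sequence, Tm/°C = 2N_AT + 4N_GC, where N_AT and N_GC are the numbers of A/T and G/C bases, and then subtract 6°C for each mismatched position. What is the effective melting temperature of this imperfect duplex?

26°C

Primer base counts: A=3, T=4, G=2, C=4 → A+T=7, G+C=6
Perfect-match Tm = 2(7) + 4(6) = 14 + 24 = 38°C
Mismatches (positions where the bases are not complementary): 2 (at positions 7, 8)
Effective Tm = 38 − 2×6 = 38 − 12 = 26°C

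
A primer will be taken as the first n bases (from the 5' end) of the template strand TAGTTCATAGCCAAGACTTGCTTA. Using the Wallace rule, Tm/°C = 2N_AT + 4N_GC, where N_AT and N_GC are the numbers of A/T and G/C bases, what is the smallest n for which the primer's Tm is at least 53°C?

First 19 bases: TAGTTCATAGCCAAGACTT → Tm = 52°C (< 53°C)
First 20 bases: TAGTTCATAGCCAAGACTTG → Tm = 56°C (≥ 53°C)
Since every base adds ≥2°C, Tm only increases with n, so the threshold is first crossed at n = 20.

n = 20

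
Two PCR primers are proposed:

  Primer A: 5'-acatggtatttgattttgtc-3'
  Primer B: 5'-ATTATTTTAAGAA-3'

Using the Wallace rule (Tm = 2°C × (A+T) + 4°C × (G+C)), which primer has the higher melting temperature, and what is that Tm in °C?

Primer A: A+T=14, G+C=6 → Tm = 2(14)+4(6) = 52°C
Primer B: A+T=12, G+C=1 → Tm = 2(12)+4(1) = 28°C
52°C vs 28°C → primer A is higher.

Primer A, 52°C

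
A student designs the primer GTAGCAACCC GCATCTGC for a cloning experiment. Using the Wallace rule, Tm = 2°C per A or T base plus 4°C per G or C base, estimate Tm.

A=4, G=4, T=3, C=7
So N_AT = 7 and N_GC = 11.
Tm = 4·11 + 2·7 = 44 + 14 = 58°C

58°C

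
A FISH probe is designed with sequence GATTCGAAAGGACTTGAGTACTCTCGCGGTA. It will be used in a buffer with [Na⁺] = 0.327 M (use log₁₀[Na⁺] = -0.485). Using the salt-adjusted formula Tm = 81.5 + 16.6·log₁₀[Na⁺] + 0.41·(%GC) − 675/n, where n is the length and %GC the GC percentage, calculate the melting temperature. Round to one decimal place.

Length n = 31. Scanning the sequence gives T=8, G=9, C=6, A=8.
G+C = 15, so %GC = 15/31 × 100 = 48.387%
Salt term: 16.6 × (-0.485) = -8.051
GC term: 0.41 × 48.387 = 19.839; length term: −675/31 = −21.774
Tm = 81.5 + (-8.051) + 19.839 − 21.774 = 71.514 → 71.5°C

71.5°C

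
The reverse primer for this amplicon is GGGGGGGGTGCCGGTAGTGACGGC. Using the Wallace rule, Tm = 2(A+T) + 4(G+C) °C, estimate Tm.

86°C

Scanning the sequence gives C=4, T=3, A=2, G=15.
A+T = 5, G+C = 19
Tm = 2(5) + 4(19) = 10 + 76 = 86°C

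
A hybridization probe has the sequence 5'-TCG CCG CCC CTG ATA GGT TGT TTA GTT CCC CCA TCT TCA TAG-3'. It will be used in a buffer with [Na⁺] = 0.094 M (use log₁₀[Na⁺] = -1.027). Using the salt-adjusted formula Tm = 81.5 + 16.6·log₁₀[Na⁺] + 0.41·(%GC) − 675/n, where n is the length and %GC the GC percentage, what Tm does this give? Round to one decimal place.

Length n = 42. Scanning the sequence gives C=14, G=8, T=14, A=6.
G+C = 22, so %GC = 22/42 × 100 = 52.381%
Salt term: 16.6 × (-1.027) = -17.048
GC term: 0.41 × 52.381 = 21.476; length term: −675/42 = −16.071
Tm = 81.5 + (-17.048) + 21.476 − 16.071 = 69.857 → 69.9°C

69.9°C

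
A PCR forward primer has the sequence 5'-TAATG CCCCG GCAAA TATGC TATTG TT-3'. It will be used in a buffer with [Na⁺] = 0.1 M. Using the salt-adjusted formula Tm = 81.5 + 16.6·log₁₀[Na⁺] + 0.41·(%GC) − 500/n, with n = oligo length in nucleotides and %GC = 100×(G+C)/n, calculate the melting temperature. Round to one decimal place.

63.1°C

Length n = 27. Counting bases: A=7, T=9, C=6, G=5
G+C = 11, so %GC = 11/27 × 100 = 40.741%
Salt term: 16.6 × (-1) = -16.6
GC term: 0.41 × 40.741 = 16.704; length term: −500/27 = −18.519
Tm = 81.5 + (-16.6) + 16.704 − 18.519 = 63.085 → 63.1°C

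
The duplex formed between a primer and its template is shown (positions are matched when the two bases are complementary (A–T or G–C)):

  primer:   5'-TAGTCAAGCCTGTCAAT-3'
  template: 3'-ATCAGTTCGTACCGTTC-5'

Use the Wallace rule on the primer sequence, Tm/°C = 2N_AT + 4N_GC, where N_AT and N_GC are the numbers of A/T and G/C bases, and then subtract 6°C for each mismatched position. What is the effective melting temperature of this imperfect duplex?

Primer base counts: A=5, T=5, G=3, C=4 → A+T=10, G+C=7
Perfect-match Tm = 2(10) + 4(7) = 20 + 28 = 48°C
Mismatches (positions where the bases are not complementary): 3 (at positions 10, 13, 17)
Effective Tm = 48 − 3×6 = 48 − 18 = 30°C

30°C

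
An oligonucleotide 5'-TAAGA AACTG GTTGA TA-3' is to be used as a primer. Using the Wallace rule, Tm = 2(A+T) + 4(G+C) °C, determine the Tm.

Counting bases: C=1, G=4, A=7, T=5
AT pairs contribute 12, GC pairs contribute 5.
Tm = 2×12 + 4×5 = 44°C

44°C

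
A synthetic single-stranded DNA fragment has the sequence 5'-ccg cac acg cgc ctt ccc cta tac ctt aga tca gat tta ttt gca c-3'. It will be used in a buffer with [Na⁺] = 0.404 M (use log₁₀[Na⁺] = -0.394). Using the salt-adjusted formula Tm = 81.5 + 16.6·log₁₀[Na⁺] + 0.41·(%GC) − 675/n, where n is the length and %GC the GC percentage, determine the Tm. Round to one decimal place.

80.8°C

Length n = 46. T=13, A=10, C=17, G=6
G+C = 23, so %GC = 23/46 × 100 = 50%
Salt term: 16.6 × (-0.394) = -6.54
GC term: 0.41 × 50 = 20.5; length term: −675/46 = −14.674
Tm = 81.5 + (-6.54) + 20.5 − 14.674 = 80.786 → 80.8°C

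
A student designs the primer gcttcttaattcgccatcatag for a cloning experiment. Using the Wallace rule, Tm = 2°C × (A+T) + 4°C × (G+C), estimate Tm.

Scanning the sequence gives G=3, T=8, A=5, C=6.
AT pairs contribute 13, GC pairs contribute 9.
Tm = 2(13) + 4(9) = 26 + 36 = 62°C

62°C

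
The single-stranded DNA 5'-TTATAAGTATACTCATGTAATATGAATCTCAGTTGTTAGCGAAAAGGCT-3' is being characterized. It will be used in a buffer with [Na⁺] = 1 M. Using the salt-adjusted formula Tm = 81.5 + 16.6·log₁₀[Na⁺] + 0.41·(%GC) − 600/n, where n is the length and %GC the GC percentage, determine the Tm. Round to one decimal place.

81.8°C

Length n = 49. Scanning the sequence gives C=6, T=17, A=17, G=9.
G+C = 15, so %GC = 15/49 × 100 = 30.612%
Salt term: 16.6 × (0) = 0
GC term: 0.41 × 30.612 = 12.551; length term: −600/49 = −12.245
Tm = 81.5 + (0) + 12.551 − 12.245 = 81.806 → 81.8°C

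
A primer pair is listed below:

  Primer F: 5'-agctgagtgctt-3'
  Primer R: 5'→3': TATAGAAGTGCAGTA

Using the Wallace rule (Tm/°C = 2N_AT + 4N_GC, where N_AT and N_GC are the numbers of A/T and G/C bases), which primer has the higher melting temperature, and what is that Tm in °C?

Primer R, 40°C

Primer F: A+T=6, G+C=6 → Tm = 2(6)+4(6) = 36°C
Primer R: A+T=10, G+C=5 → Tm = 2(10)+4(5) = 40°C
36°C vs 40°C → primer R is higher.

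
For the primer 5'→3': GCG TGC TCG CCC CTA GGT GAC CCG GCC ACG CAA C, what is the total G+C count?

25

G=10, T=4, A=5, C=15
Total G or C: 10 + 15 = 25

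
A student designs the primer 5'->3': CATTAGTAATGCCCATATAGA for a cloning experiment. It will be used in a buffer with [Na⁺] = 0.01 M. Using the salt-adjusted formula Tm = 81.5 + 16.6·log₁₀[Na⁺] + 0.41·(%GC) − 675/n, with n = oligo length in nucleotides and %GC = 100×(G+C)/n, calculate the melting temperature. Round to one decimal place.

29.8°C

Length n = 21. Scanning the sequence gives C=4, A=8, G=3, T=6.
G+C = 7, so %GC = 7/21 × 100 = 33.333%
Salt term: 16.6 × (-2) = -33.2
GC term: 0.41 × 33.333 = 13.667; length term: −675/21 = −32.143
Tm = 81.5 + (-33.2) + 13.667 − 32.143 = 29.824 → 29.8°C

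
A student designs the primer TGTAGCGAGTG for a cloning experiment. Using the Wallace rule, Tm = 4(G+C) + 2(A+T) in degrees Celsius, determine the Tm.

Base counts: T=3, C=1, G=5, A=2
AT pairs contribute 5, GC pairs contribute 6.
Tm = 4·6 + 2·5 = 24 + 10 = 34°C

34°C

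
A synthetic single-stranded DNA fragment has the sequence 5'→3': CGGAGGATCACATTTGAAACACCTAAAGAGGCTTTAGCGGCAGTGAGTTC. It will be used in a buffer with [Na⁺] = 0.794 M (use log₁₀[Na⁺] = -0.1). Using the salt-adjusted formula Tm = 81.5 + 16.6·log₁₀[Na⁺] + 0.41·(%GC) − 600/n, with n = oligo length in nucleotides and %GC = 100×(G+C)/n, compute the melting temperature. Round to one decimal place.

Length n = 50. Scanning the sequence gives C=10, A=15, T=11, G=14.
G+C = 24, so %GC = 24/50 × 100 = 48%
Salt term: 16.6 × (-0.1) = -1.66
GC term: 0.41 × 48 = 19.68; length term: −600/50 = −12
Tm = 81.5 + (-1.66) + 19.68 − 12 = 87.52 → 87.5°C

87.5°C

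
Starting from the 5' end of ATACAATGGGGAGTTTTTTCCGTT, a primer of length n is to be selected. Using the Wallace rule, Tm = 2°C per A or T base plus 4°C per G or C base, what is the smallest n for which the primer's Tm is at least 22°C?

n = 9

First 8 bases: ATACAATG → Tm = 20°C (< 22°C)
First 9 bases: ATACAATGG → Tm = 24°C (≥ 22°C)
Each additional base adds 2°C (A/T) or 4°C (G/C), so Tm is non-decreasing in n; n = 9 is the first length to reach 22°C.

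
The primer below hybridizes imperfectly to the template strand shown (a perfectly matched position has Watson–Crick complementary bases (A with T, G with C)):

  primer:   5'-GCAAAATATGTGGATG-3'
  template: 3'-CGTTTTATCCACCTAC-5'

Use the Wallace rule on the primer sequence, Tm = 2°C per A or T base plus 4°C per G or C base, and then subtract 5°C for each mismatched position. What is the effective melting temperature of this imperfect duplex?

39°C

Primer base counts: A=6, T=4, G=5, C=1 → A+T=10, G+C=6
Perfect-match Tm = 2(10) + 4(6) = 20 + 24 = 44°C
Mismatches (positions where the bases are not complementary): 1 (at position 9)
Effective Tm = 44 − 1×5 = 44 − 5 = 39°C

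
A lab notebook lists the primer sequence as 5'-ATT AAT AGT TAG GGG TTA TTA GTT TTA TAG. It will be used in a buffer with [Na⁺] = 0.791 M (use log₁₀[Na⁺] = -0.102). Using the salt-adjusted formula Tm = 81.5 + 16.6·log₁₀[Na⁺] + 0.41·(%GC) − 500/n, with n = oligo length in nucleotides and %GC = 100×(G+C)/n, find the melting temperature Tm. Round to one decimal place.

Length n = 30. Counting bases: G=7, T=14, A=9, C=0
G+C = 7, so %GC = 7/30 × 100 = 23.333%
Salt term: 16.6 × (-0.102) = -1.693
GC term: 0.41 × 23.333 = 9.567; length term: −500/30 = −16.667
Tm = 81.5 + (-1.693) + 9.567 − 16.667 = 72.707 → 72.7°C

72.7°C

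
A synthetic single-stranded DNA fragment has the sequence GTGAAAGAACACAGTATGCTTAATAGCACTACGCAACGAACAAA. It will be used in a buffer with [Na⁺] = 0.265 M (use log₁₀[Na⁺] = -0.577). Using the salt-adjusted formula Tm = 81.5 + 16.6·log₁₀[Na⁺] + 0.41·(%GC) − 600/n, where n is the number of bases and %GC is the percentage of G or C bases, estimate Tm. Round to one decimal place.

74.1°C

Length n = 44. A=20, T=7, C=9, G=8
G+C = 17, so %GC = 17/44 × 100 = 38.636%
Salt term: 16.6 × (-0.577) = -9.578
GC term: 0.41 × 38.636 = 15.841; length term: −600/44 = −13.636
Tm = 81.5 + (-9.578) + 15.841 − 13.636 = 74.127 → 74.1°C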